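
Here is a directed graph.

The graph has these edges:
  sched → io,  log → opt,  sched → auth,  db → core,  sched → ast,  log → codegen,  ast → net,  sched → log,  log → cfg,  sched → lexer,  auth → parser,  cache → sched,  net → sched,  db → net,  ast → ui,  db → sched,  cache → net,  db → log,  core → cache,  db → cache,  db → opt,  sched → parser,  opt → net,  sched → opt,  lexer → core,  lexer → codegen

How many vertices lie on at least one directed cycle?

8

A vertex is on a directed cycle iff it belongs to a strongly connected component of size ≥ 2 (or has a self-loop).
The vertices on cycles are {ast, log, net, opt, core, cache, lexer, sched} — 8 in total.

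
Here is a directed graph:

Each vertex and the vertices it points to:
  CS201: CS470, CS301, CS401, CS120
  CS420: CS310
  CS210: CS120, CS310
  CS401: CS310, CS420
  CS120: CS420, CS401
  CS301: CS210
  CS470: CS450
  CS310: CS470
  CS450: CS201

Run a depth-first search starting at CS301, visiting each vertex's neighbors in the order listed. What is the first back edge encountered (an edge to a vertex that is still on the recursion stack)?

DFS from CS301 (visiting each vertex's neighbors in the order listed); mark gray on enter, black on exit:
CS301 gray
  CS210 gray
    CS120 gray
      CS420 gray
        CS310 gray
          CS470 gray
            CS450 gray
              CS201 gray
                CS201→CS470: CS470 is gray → back edge
First back edge: CS201 → CS470.

CS201->CS470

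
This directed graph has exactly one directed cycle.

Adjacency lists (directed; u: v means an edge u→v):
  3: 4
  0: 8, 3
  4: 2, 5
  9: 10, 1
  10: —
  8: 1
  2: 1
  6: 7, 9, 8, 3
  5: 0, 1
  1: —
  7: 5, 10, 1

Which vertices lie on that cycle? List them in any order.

0, 3, 4, 5

DFS with gray/black marking from 3:
3 gray
  4 gray
    2 gray
      1 gray
      1 black
    2 black
    5 gray
      0 gray
        8 gray
          8→1: 1 black — skip
        8 black
        0→3: 3 is gray → back edge
Back edge closes the cycle 3 → 4 → 5 → 0 → 3; its vertices are {0, 3, 4, 5}.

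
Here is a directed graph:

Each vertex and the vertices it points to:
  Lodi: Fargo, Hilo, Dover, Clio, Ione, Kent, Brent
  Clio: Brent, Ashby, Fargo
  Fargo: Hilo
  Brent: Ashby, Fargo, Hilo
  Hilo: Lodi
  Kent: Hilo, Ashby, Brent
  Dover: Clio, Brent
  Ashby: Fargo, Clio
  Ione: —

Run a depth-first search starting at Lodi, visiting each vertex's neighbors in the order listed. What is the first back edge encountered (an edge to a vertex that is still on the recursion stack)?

DFS from Lodi (visiting each vertex's neighbors in the order listed); mark gray on enter, black on exit:
Lodi gray
  Fargo gray
    Hilo gray
      Hilo→Lodi: Lodi is gray → back edge
First back edge: Hilo → Lodi.

Hilo->Lodi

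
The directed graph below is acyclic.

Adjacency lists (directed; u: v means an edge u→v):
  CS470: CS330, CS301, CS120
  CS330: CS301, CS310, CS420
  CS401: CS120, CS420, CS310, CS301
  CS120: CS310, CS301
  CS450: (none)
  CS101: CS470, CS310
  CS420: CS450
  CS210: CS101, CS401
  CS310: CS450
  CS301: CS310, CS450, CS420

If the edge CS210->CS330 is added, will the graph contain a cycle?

Adding CS210→CS330 creates a cycle iff CS330 can already reach CS210.
Explore from CS330: no path reaches CS210. The graph stays acyclic.

No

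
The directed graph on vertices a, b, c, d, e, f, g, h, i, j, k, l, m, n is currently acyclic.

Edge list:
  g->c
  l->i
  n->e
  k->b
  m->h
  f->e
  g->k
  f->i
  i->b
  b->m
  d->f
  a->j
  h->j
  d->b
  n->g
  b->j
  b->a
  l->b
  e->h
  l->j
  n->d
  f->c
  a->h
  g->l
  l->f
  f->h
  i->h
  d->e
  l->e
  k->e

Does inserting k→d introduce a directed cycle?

No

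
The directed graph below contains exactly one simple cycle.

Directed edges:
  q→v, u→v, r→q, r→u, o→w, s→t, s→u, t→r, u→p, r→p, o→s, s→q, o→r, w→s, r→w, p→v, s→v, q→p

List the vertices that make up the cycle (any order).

r, s, t, w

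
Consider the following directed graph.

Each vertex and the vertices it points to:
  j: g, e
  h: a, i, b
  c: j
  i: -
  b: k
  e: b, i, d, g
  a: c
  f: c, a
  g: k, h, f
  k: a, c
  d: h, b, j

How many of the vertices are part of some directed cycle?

A vertex is on a directed cycle iff it belongs to a strongly connected component of size ≥ 2 (or has a self-loop).
The vertices on cycles are {a, b, c, d, e, f, g, h, j, k} — 10 in total.

10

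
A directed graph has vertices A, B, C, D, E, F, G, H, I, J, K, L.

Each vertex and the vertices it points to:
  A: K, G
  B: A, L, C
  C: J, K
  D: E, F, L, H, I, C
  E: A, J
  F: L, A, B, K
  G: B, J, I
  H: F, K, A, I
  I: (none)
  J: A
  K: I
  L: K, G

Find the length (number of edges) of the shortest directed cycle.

For each vertex v, BFS finds the shortest path from v back to v.
The shortest such closed walk is B → A → G → B, length 3.

3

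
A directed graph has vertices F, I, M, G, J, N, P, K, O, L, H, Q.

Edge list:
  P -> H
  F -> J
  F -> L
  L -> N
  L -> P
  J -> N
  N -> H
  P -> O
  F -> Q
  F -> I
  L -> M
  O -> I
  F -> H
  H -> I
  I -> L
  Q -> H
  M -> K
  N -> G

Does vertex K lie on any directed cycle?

No

K lies on a cycle iff there is a path from K back to itself.
Exploring from K, it never reaches itself; equivalently, its strongly connected component is a singleton.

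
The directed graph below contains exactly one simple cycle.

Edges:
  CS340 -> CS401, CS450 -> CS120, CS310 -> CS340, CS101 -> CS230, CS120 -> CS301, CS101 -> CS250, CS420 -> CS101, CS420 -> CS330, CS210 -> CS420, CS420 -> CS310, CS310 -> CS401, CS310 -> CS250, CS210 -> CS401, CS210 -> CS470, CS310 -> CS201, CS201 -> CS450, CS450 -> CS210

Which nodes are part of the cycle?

CS201, CS210, CS310, CS420, CS450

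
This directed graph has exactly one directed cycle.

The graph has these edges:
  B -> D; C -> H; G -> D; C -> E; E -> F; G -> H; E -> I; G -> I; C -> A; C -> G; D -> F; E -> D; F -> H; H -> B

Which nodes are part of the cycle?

B, D, F, H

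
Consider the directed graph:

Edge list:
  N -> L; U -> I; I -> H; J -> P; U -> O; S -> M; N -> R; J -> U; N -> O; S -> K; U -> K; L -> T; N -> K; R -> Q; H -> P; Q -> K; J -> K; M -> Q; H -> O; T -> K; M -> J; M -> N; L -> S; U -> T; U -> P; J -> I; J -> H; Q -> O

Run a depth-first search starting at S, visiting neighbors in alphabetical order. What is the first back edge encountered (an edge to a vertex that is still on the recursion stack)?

L->S

DFS from S (visiting neighbors in alphabetical order); mark gray on enter, black on exit:
S gray
  K gray
  K black
  M gray
    J gray
      H gray
        O gray
        O black
        P gray
        P black
      H black
      I gray
        I→H: H black — skip
      I black
      J→K: K black — skip
      J→P: P black — skip
      U gray
        U→I: I black — skip
        U→K: K black — skip
        U→O: O black — skip
        U→P: P black — skip
        T gray
          T→K: K black — skip
        T black
      U black
    J black
    N gray
      N→K: K black — skip
      L gray
        L→S: S is gray → back edge
First back edge: L → S.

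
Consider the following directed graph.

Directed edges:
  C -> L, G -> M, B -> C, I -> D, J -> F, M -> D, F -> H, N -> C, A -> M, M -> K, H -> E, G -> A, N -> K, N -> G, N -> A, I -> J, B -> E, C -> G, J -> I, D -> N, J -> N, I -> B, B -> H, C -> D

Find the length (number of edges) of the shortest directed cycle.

2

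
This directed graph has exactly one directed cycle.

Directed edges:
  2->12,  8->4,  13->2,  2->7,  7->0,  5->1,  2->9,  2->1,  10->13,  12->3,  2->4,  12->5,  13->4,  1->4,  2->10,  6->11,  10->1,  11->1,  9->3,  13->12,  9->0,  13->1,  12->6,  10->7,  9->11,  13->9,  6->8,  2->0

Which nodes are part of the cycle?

2, 10, 13

DFS with gray/black marking from 13:
13 gray
  4 gray
  4 black
  9 gray
    0 gray
    0 black
    11 gray
      1 gray
        1→4: 4 black — skip
      1 black
    11 black
    3 gray
    3 black
  9 black
  2 gray
    10 gray
      10→1: 1 black — skip
      7 gray
        7→0: 0 black — skip
      7 black
      10→13: 13 is gray → back edge
Back edge closes the cycle 13 → 2 → 10 → 13; its vertices are {2, 10, 13}.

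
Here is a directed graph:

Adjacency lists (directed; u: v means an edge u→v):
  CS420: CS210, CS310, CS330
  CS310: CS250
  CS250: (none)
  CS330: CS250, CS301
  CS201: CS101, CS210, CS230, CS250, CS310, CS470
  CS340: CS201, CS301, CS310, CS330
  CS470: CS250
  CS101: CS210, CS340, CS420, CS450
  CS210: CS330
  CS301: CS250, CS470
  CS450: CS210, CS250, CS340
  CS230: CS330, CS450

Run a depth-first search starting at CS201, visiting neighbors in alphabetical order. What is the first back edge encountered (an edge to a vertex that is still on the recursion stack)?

DFS from CS201 (visiting neighbors in alphabetical order); mark gray on enter, black on exit:
CS201 gray
  CS101 gray
    CS210 gray
      CS330 gray
        CS250 gray
        CS250 black
        CS301 gray
          CS301→CS250: CS250 black — skip
          CS470 gray
            CS470→CS250: CS250 black — skip
          CS470 black
        CS301 black
      CS330 black
    CS210 black
    CS340 gray
      CS340→CS201: CS201 is gray → back edge
First back edge: CS340 → CS201.

CS340->CS201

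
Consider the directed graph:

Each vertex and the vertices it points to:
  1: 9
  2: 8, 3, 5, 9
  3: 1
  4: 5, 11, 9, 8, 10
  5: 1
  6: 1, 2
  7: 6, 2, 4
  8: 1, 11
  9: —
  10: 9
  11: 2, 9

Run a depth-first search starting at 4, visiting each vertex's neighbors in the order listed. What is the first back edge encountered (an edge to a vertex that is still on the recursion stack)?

8->11

DFS from 4 (visiting each vertex's neighbors in the order listed); mark gray on enter, black on exit:
4 gray
  5 gray
    1 gray
      9 gray
      9 black
    1 black
  5 black
  11 gray
    2 gray
      8 gray
        8→1: 1 black — skip
        8→11: 11 is gray → back edge
First back edge: 8 → 11.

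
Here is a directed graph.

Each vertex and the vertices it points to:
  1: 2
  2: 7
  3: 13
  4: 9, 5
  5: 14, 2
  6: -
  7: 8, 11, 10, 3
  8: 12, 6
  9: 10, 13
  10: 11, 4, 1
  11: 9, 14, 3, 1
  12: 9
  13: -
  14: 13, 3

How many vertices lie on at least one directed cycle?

A vertex is on a directed cycle iff it belongs to a strongly connected component of size ≥ 2 (or has a self-loop).
The vertices on cycles are {1, 2, 4, 5, 7, 8, 9, 10, 11, 12} — 10 in total.

10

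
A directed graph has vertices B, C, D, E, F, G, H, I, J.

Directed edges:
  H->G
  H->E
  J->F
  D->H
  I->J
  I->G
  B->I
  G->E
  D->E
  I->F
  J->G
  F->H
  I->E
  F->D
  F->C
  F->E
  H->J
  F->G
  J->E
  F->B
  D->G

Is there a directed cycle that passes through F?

Yes

F is on a cycle iff F can reach itself via ≥1 edge.
F → B → I → F — yes.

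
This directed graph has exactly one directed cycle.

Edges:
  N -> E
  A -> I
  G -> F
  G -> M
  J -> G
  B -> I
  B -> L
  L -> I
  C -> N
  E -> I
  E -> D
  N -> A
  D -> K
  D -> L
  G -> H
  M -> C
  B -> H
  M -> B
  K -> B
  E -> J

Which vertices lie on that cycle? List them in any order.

C, E, G, J, M, N

DFS with gray/black marking from N:
N gray
  E gray
    I gray
    I black
    J gray
      G gray
        M gray
          C gray
            C→N: N is gray → back edge
Back edge closes the cycle N → E → J → G → M → C → N; its vertices are {C, E, G, J, M, N}.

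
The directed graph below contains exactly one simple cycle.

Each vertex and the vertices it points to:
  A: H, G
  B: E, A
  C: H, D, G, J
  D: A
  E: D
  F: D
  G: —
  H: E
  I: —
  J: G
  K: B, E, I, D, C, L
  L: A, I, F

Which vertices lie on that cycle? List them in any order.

DFS with gray/black marking from A:
A gray
  H gray
    E gray
      D gray
        D→A: A is gray → back edge
Back edge closes the cycle A → H → E → D → A; its vertices are {A, D, E, H}.

A, D, E, H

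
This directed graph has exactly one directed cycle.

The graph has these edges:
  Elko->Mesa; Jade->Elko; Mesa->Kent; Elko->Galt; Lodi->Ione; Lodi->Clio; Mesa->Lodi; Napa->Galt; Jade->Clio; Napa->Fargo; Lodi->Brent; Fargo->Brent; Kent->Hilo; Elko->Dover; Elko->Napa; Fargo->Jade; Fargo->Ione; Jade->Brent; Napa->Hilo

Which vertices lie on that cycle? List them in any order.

Elko, Jade, Napa, Fargo

DFS with gray/black marking from Elko:
Elko gray
  Galt gray
  Galt black
  Dover gray
  Dover black
  Mesa gray
    Kent gray
      Hilo gray
      Hilo black
    Kent black
    Lodi gray
      Brent gray
      Brent black
      Ione gray
      Ione black
      Clio gray
      Clio black
    Lodi black
  Mesa black
  Napa gray
    Napa→Galt: Galt black — skip
    Fargo gray
      Jade gray
        Jade→Brent: Brent black — skip
        Jade→Elko: Elko is gray → back edge
Back edge closes the cycle Elko → Napa → Fargo → Jade → Elko; its vertices are {Elko, Jade, Napa, Fargo}.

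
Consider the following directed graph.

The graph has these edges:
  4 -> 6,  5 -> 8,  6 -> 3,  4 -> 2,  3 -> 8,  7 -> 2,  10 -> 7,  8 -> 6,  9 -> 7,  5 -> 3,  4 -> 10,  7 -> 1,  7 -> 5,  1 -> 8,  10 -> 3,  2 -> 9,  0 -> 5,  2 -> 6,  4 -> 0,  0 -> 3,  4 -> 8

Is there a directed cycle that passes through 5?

5 lies on a cycle iff there is a path from 5 back to itself.
Exploring from 5, it never reaches itself; equivalently, its strongly connected component is a singleton.

No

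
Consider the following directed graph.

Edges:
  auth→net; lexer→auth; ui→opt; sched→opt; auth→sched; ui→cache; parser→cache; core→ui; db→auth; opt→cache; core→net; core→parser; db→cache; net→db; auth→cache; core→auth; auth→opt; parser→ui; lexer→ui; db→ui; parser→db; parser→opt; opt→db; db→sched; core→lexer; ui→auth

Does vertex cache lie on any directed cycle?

No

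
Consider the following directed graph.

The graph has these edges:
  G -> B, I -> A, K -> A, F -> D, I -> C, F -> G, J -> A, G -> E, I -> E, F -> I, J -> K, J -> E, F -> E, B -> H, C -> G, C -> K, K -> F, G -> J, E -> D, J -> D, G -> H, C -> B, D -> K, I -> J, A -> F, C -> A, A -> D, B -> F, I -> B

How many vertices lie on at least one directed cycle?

10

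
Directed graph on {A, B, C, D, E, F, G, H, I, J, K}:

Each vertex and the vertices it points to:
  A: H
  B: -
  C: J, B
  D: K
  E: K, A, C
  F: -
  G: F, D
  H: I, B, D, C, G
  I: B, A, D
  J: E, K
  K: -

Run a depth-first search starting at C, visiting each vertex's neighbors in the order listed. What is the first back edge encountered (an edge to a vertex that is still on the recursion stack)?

I->A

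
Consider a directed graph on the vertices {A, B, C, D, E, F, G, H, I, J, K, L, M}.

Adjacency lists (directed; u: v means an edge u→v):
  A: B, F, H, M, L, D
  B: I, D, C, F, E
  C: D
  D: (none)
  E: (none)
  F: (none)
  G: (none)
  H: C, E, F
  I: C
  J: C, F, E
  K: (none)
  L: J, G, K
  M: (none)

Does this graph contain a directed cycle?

No

DFS with white/gray/black marking, starting from M:
M gray
M black
A gray
  B gray
    I gray
      C gray
        D gray
        D black
      C black
    I black
    B→D: D black — skip
    B→C: C black — skip
    F gray
    F black
    E gray
    E black
  B black
  A→F: F black — skip
  H gray
    H→C: C black — skip
    H→E: E black — skip
    H→F: F black — skip
  H black
  A→M: M black — skip
  L gray
    J gray
      J→C: C black — skip
      J→F: F black — skip
      J→E: E black — skip
    J black
    G gray
    G black
    K gray
    K black
  L black
  A→D: D black — skip
A black
Every edge goes to a white or black vertex — no back edge, so the graph is acyclic.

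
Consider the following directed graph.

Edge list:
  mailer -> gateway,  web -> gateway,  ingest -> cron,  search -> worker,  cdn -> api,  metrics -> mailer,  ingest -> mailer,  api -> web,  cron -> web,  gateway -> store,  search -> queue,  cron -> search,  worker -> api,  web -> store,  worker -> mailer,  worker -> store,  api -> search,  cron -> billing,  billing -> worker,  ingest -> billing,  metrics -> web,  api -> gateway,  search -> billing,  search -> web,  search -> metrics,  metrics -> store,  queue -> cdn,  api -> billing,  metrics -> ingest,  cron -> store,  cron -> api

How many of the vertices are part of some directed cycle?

A vertex is on a directed cycle iff it belongs to a strongly connected component of size ≥ 2 (or has a self-loop).
The vertices on cycles are {api, cdn, cron, queue, ingest, search, worker, billing, metrics} — 9 in total.

9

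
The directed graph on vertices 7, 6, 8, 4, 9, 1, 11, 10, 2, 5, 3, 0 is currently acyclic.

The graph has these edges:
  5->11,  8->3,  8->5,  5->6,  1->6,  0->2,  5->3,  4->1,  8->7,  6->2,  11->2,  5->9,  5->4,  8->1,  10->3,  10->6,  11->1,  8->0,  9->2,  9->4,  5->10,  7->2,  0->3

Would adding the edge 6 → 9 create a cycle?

Adding 6→9 creates a cycle iff 9 can already reach 6.
Path from 9: 9 → 4 → 1 → 6.
So 9 → … → 6 → 9 is a cycle.

Yes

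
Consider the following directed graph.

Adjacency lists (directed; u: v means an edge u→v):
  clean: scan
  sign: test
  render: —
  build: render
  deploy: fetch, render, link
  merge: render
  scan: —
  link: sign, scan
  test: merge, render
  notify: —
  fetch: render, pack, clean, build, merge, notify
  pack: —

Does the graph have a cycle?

DFS with white/gray/black marking, starting from sign:
sign gray
  test gray
    merge gray
      render gray
      render black
    merge black
    test→render: render black — skip
  test black
sign black
clean gray
  scan gray
  scan black
clean black
build gray
  build→render: render black — skip
build black
deploy gray
  fetch gray
    fetch→render: render black — skip
    pack gray
    pack black
    fetch→clean: clean black — skip
    fetch→build: build black — skip
    fetch→merge: merge black — skip
    notify gray
    notify black
  fetch black
  deploy→render: render black — skip
  link gray
    link→sign: sign black — skip
    link→scan: scan black — skip
  link black
deploy black
Every edge goes to a white or black vertex — no back edge, so the graph is acyclic.

No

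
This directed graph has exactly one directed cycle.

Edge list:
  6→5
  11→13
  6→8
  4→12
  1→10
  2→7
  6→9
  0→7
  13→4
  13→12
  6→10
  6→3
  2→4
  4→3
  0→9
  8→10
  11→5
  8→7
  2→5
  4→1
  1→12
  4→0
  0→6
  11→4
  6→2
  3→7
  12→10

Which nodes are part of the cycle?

0, 2, 4, 6

DFS with gray/black marking from 4:
4 gray
  12 gray
    10 gray
    10 black
  12 black
  1 gray
    1→12: 12 black — skip
    1→10: 10 black — skip
  1 black
  0 gray
    6 gray
      8 gray
        7 gray
        7 black
        8→10: 10 black — skip
      8 black
      3 gray
        3→7: 7 black — skip
      3 black
      9 gray
      9 black
      5 gray
      5 black
      6→10: 10 black — skip
      2 gray
        2→4: 4 is gray → back edge
Back edge closes the cycle 4 → 0 → 6 → 2 → 4; its vertices are {0, 2, 4, 6}.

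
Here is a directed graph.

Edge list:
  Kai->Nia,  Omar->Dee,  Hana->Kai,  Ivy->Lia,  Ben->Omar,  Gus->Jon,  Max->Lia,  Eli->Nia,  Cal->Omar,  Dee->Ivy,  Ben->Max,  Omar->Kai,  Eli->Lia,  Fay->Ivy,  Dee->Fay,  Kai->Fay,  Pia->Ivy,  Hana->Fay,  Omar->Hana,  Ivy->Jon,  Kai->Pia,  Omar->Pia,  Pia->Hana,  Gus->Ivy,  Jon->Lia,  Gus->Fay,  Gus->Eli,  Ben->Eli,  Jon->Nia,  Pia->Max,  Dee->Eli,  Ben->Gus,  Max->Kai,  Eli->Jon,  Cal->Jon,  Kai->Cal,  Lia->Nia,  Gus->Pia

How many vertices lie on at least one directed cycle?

A vertex is on a directed cycle iff it belongs to a strongly connected component of size ≥ 2 (or has a self-loop).
The vertices on cycles are {Cal, Kai, Max, Pia, Hana, Omar} — 6 in total.

6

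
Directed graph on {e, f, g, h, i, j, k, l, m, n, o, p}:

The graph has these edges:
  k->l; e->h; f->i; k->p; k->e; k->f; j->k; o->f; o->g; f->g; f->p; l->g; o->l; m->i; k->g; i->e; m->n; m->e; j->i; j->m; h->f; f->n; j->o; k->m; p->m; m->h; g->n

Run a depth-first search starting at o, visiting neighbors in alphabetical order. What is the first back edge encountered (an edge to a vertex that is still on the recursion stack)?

DFS from o (visiting neighbors in alphabetical order); mark gray on enter, black on exit:
o gray
  f gray
    g gray
      n gray
      n black
    g black
    i gray
      e gray
        h gray
          h→f: f is gray → back edge
First back edge: h → f.

h->f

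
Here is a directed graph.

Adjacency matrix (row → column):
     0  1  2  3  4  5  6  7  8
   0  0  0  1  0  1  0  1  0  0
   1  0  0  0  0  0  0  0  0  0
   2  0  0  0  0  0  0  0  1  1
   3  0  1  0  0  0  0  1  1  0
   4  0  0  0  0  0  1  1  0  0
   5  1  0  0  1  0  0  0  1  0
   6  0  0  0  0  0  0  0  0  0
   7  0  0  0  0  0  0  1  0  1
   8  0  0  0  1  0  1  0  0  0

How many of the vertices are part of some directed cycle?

A vertex is on a directed cycle iff it belongs to a strongly connected component of size ≥ 2 (or has a self-loop).
The vertices on cycles are {0, 2, 3, 4, 5, 7, 8} — 7 in total.

7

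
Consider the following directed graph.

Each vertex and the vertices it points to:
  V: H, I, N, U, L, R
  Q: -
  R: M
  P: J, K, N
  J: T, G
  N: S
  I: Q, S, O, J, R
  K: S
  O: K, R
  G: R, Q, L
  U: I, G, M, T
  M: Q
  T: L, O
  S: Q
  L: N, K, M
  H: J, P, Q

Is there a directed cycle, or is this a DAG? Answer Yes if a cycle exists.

No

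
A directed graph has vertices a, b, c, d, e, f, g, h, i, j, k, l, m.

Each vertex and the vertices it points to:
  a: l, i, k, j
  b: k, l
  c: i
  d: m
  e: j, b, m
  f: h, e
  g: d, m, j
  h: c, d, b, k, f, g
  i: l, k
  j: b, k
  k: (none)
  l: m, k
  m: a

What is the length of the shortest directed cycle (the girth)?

For each vertex v, BFS finds the shortest path from v back to v.
The shortest such closed walk is h → f → h, length 2.

2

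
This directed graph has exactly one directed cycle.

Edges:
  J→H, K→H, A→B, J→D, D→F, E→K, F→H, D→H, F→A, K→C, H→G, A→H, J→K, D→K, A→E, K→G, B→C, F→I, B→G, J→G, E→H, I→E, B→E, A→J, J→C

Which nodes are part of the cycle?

DFS with gray/black marking from F:
F gray
  A gray
    H gray
      G gray
      G black
    H black
    J gray
      C gray
      C black
      J→H: H black — skip
      K gray
        K→G: G black — skip
        K→C: C black — skip
        K→H: H black — skip
      K black
      D gray
        D→H: H black — skip
        D→F: F is gray → back edge
Back edge closes the cycle F → A → J → D → F; its vertices are {A, D, F, J}.

A, D, F, J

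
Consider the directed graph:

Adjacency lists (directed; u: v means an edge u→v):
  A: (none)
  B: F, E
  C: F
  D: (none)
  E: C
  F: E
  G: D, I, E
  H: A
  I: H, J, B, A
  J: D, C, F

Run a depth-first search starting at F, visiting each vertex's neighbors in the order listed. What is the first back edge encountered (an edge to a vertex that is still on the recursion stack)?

DFS from F (visiting each vertex's neighbors in the order listed); mark gray on enter, black on exit:
F gray
  E gray
    C gray
      C→F: F is gray → back edge
First back edge: C → F.

C→F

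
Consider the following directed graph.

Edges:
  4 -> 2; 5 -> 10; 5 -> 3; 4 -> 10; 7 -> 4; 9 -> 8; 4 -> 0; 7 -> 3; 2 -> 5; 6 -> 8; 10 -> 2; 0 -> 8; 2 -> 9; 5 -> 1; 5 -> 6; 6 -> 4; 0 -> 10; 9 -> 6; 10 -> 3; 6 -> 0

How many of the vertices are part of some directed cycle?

A vertex is on a directed cycle iff it belongs to a strongly connected component of size ≥ 2 (or has a self-loop).
The vertices on cycles are {0, 2, 4, 5, 6, 9, 10} — 7 in total.

7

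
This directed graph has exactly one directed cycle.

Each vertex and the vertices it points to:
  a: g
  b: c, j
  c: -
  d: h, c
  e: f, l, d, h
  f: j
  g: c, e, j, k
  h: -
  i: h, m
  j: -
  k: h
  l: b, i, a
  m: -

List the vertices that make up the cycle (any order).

a, e, g, l

DFS with gray/black marking from l:
l gray
  b gray
    c gray
    c black
    j gray
    j black
  b black
  i gray
    h gray
    h black
    m gray
    m black
  i black
  a gray
    g gray
      g→c: c black — skip
      e gray
        f gray
          f→j: j black — skip
        f black
        e→l: l is gray → back edge
Back edge closes the cycle l → a → g → e → l; its vertices are {a, e, g, l}.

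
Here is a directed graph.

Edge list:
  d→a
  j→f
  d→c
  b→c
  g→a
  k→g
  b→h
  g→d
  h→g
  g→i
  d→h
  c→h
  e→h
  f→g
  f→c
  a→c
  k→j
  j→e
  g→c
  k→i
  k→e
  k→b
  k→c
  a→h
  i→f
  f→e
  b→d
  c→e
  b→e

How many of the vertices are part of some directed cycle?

A vertex is on a directed cycle iff it belongs to a strongly connected component of size ≥ 2 (or has a self-loop).
The vertices on cycles are {a, c, d, e, f, g, h, i} — 8 in total.

8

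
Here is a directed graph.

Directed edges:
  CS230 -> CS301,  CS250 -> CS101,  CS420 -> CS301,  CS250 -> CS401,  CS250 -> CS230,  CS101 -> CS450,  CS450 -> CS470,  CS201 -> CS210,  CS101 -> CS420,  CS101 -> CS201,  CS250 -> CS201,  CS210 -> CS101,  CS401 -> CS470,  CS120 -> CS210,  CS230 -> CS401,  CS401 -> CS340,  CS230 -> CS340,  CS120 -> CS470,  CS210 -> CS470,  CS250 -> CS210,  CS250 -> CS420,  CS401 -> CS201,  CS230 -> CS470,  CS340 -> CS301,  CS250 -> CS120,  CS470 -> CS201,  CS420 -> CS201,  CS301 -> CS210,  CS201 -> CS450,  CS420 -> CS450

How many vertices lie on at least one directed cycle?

7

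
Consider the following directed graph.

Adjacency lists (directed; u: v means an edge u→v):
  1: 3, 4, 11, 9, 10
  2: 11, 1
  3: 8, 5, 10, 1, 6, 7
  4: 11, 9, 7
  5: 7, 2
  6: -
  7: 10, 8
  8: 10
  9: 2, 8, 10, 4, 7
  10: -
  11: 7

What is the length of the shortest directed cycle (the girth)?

2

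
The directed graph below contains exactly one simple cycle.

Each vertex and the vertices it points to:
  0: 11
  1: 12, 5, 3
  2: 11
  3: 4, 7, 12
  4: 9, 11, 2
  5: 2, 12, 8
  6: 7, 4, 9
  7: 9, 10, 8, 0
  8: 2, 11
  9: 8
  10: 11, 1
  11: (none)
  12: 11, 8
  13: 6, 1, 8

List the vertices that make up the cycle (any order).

1, 3, 7, 10

DFS with gray/black marking from 1:
1 gray
  12 gray
    11 gray
    11 black
    8 gray
      2 gray
        2→11: 11 black — skip
      2 black
      8→11: 11 black — skip
    8 black
  12 black
  5 gray
    5→2: 2 black — skip
    5→12: 12 black — skip
    5→8: 8 black — skip
  5 black
  3 gray
    4 gray
      9 gray
        9→8: 8 black — skip
      9 black
      4→11: 11 black — skip
      4→2: 2 black — skip
    4 black
    7 gray
      7→9: 9 black — skip
      10 gray
        10→11: 11 black — skip
        10→1: 1 is gray → back edge
Back edge closes the cycle 1 → 3 → 7 → 10 → 1; its vertices are {1, 3, 7, 10}.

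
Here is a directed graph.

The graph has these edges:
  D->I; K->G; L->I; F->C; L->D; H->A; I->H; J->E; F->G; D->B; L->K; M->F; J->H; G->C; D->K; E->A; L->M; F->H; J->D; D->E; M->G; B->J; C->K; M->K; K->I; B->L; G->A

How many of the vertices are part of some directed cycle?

A vertex is on a directed cycle iff it belongs to a strongly connected component of size ≥ 2 (or has a self-loop).
The vertices on cycles are {B, C, D, G, J, K, L} — 7 in total.

7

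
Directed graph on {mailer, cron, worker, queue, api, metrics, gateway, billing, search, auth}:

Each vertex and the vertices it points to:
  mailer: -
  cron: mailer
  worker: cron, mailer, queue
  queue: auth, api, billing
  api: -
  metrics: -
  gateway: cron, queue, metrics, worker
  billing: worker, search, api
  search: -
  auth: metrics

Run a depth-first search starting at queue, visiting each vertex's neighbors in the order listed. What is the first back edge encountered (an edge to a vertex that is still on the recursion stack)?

worker->queue

DFS from queue (visiting each vertex's neighbors in the order listed); mark gray on enter, black on exit:
queue gray
  auth gray
    metrics gray
    metrics black
  auth black
  api gray
  api black
  billing gray
    worker gray
      cron gray
        mailer gray
        mailer black
      cron black
      worker→mailer: mailer black — skip
      worker→queue: queue is gray → back edge
First back edge: worker → queue.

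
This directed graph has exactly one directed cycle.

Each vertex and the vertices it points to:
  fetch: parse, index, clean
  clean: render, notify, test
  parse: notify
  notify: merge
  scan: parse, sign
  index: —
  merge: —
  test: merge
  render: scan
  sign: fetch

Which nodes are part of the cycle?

DFS with gray/black marking from fetch:
fetch gray
  parse gray
    notify gray
      merge gray
      merge black
    notify black
  parse black
  index gray
  index black
  clean gray
    render gray
      scan gray
        scan→parse: parse black — skip
        sign gray
          sign→fetch: fetch is gray → back edge
Back edge closes the cycle fetch → clean → render → scan → sign → fetch; its vertices are {scan, sign, clean, fetch, render}.

scan, sign, clean, fetch, render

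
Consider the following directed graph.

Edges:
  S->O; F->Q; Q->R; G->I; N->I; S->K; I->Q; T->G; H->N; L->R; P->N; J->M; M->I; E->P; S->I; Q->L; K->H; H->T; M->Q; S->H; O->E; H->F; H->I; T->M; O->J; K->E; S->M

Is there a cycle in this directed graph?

No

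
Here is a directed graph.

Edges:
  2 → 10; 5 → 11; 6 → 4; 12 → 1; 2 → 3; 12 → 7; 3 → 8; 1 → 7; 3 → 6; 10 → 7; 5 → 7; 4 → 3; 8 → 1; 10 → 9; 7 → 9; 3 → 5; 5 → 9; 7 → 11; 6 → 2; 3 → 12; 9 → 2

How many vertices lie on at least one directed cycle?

11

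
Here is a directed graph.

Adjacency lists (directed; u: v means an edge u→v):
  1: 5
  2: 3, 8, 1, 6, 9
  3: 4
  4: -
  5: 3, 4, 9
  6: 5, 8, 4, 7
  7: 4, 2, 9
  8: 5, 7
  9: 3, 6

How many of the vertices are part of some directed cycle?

A vertex is on a directed cycle iff it belongs to a strongly connected component of size ≥ 2 (or has a self-loop).
The vertices on cycles are {1, 2, 5, 6, 7, 8, 9} — 7 in total.

7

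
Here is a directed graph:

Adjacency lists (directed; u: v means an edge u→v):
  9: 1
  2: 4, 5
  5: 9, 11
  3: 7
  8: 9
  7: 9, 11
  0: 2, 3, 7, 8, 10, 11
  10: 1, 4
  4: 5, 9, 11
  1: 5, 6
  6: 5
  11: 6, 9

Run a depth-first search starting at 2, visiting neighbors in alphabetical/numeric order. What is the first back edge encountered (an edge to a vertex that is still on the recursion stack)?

DFS from 2 (visiting neighbors in alphabetical/numeric order); mark gray on enter, black on exit:
2 gray
  4 gray
    5 gray
      9 gray
        1 gray
          1→5: 5 is gray → back edge
First back edge: 1 → 5.

1→5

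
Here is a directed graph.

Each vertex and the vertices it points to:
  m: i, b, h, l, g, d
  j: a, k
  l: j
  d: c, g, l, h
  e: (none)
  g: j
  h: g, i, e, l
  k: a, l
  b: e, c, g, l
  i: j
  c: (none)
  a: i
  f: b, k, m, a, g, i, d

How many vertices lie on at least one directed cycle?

5

A vertex is on a directed cycle iff it belongs to a strongly connected component of size ≥ 2 (or has a self-loop).
The vertices on cycles are {a, i, j, k, l} — 5 in total.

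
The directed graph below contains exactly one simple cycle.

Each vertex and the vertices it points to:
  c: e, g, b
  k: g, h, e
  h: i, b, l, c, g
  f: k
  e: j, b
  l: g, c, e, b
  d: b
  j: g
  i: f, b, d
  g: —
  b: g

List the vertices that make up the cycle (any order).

f, h, i, k

DFS with gray/black marking from f:
f gray
  k gray
    g gray
    g black
    h gray
      i gray
        i→f: f is gray → back edge
Back edge closes the cycle f → k → h → i → f; its vertices are {f, h, i, k}.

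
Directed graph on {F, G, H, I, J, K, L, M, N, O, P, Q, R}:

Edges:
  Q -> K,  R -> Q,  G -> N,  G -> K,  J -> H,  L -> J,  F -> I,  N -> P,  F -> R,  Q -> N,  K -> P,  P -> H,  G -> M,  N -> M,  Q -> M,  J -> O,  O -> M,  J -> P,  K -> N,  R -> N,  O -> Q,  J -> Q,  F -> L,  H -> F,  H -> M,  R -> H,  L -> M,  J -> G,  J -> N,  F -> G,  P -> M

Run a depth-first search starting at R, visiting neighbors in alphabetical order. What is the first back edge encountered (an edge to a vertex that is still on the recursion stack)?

P->H

DFS from R (visiting neighbors in alphabetical order); mark gray on enter, black on exit:
R gray
  H gray
    F gray
      G gray
        K gray
          N gray
            M gray
            M black
            P gray
              P→H: H is gray → back edge
First back edge: P → H.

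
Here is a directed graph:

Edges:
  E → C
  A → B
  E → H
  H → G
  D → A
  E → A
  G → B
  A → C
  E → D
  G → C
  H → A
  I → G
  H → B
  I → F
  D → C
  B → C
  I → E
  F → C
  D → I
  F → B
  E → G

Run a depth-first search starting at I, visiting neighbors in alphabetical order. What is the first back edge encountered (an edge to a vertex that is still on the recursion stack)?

D→I

DFS from I (visiting neighbors in alphabetical order); mark gray on enter, black on exit:
I gray
  E gray
    A gray
      B gray
        C gray
        C black
      B black
      A→C: C black — skip
    A black
    E→C: C black — skip
    D gray
      D→A: A black — skip
      D→C: C black — skip
      D→I: I is gray → back edge
First back edge: D → I.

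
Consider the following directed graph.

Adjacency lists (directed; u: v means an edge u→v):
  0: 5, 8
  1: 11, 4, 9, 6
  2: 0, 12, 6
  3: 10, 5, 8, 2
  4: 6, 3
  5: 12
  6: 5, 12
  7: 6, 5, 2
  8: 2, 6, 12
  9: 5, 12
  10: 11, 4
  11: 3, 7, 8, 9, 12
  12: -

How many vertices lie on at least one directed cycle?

7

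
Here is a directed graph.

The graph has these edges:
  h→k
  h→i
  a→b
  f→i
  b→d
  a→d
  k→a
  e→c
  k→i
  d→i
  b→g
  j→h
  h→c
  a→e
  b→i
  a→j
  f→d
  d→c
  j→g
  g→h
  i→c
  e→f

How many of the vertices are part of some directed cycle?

6

A vertex is on a directed cycle iff it belongs to a strongly connected component of size ≥ 2 (or has a self-loop).
The vertices on cycles are {a, b, g, h, j, k} — 6 in total.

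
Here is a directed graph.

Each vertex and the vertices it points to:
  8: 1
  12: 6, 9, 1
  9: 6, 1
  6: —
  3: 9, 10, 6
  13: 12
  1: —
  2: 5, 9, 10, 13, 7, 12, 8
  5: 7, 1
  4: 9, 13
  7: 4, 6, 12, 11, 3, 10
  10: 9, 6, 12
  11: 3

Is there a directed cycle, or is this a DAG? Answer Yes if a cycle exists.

DFS with white/gray/black marking, starting from 9:
9 gray
  6 gray
  6 black
  1 gray
  1 black
9 black
8 gray
  8→1: 1 black — skip
8 black
12 gray
  12→6: 6 black — skip
  12→9: 9 black — skip
  12→1: 1 black — skip
12 black
3 gray
  3→9: 9 black — skip
  10 gray
    10→9: 9 black — skip
    10→6: 6 black — skip
    10→12: 12 black — skip
  10 black
  3→6: 6 black — skip
3 black
13 gray
  13→12: 12 black — skip
13 black
2 gray
  5 gray
    7 gray
      4 gray
        4→9: 9 black — skip
        4→13: 13 black — skip
      4 black
      7→6: 6 black — skip
      7→12: 12 black — skip
      11 gray
        11→3: 3 black — skip
      11 black
      7→3: 3 black — skip
      7→10: 10 black — skip
    7 black
    5→1: 1 black — skip
  5 black
  2→9: 9 black — skip
  2→10: 10 black — skip
  2→13: 13 black — skip
  2→7: 7 black — skip
  2→12: 12 black — skip
  2→8: 8 black — skip
2 black
Every edge goes to a white or black vertex — no back edge, so the graph is acyclic.

No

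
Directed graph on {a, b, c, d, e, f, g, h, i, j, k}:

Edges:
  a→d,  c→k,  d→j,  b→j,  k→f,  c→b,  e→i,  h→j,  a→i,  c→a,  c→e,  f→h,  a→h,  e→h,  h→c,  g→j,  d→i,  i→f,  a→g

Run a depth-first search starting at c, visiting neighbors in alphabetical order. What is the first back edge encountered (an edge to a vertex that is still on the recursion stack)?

DFS from c (visiting neighbors in alphabetical order); mark gray on enter, black on exit:
c gray
  a gray
    d gray
      i gray
        f gray
          h gray
            h→c: c is gray → back edge
First back edge: h → c.

h→c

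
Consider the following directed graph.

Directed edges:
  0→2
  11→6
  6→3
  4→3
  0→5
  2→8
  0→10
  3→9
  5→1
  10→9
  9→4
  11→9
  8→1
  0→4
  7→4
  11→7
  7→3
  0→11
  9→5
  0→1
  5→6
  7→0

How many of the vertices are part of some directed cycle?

A vertex is on a directed cycle iff it belongs to a strongly connected component of size ≥ 2 (or has a self-loop).
The vertices on cycles are {0, 3, 4, 5, 6, 7, 9, 11} — 8 in total.

8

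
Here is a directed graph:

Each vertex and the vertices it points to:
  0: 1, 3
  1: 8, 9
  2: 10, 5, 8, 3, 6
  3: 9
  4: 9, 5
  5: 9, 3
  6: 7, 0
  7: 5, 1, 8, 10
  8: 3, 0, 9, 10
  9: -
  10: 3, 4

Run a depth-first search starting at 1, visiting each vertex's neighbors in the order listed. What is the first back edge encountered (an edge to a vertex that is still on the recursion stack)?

DFS from 1 (visiting each vertex's neighbors in the order listed); mark gray on enter, black on exit:
1 gray
  8 gray
    3 gray
      9 gray
      9 black
    3 black
    0 gray
      0→1: 1 is gray → back edge
First back edge: 0 → 1.

0->1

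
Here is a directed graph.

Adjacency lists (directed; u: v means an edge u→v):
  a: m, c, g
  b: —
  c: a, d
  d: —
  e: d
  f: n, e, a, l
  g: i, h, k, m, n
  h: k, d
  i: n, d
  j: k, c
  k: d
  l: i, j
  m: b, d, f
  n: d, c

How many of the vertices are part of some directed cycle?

A vertex is on a directed cycle iff it belongs to a strongly connected component of size ≥ 2 (or has a self-loop).
The vertices on cycles are {a, c, f, g, i, j, l, m, n} — 9 in total.

9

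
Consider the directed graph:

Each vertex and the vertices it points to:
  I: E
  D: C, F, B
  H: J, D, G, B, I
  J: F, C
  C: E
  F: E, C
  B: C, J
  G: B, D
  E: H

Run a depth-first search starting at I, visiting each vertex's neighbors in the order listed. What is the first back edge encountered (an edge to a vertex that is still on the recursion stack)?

DFS from I (visiting each vertex's neighbors in the order listed); mark gray on enter, black on exit:
I gray
  E gray
    H gray
      J gray
        F gray
          F→E: E is gray → back edge
First back edge: F → E.

F→E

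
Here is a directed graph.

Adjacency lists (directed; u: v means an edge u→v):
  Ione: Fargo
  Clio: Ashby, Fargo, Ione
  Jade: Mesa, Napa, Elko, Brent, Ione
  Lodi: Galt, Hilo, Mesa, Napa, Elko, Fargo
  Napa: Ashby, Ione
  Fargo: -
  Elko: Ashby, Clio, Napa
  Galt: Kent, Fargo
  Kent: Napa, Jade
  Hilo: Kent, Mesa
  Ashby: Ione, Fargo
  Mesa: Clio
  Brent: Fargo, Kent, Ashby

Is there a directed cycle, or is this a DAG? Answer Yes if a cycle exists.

Yes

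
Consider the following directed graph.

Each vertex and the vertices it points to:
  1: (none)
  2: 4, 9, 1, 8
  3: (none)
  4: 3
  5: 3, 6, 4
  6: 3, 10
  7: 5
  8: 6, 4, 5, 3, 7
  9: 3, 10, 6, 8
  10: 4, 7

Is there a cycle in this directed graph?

Yes

DFS with white/gray/black marking, starting from 8:
8 gray
  6 gray
    3 gray
    3 black
    10 gray
      4 gray
        4→3: 3 black — skip
      4 black
      7 gray
        5 gray
          5→3: 3 black — skip
          5→6: 6 is gray → back edge
Back edge found, so a cycle exists: 6 → 10 → 7 → 5 → 6.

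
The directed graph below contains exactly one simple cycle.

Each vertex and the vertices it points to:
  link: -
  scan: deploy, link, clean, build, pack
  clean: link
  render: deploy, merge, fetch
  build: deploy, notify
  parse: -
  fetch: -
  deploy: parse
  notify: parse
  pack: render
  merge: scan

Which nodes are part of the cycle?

DFS with gray/black marking from scan:
scan gray
  deploy gray
    parse gray
    parse black
  deploy black
  link gray
  link black
  clean gray
    clean→link: link black — skip
  clean black
  build gray
    build→deploy: deploy black — skip
    notify gray
      notify→parse: parse black — skip
    notify black
  build black
  pack gray
    render gray
      render→deploy: deploy black — skip
      merge gray
        merge→scan: scan is gray → back edge
Back edge closes the cycle scan → pack → render → merge → scan; its vertices are {pack, scan, merge, render}.

pack, scan, merge, render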